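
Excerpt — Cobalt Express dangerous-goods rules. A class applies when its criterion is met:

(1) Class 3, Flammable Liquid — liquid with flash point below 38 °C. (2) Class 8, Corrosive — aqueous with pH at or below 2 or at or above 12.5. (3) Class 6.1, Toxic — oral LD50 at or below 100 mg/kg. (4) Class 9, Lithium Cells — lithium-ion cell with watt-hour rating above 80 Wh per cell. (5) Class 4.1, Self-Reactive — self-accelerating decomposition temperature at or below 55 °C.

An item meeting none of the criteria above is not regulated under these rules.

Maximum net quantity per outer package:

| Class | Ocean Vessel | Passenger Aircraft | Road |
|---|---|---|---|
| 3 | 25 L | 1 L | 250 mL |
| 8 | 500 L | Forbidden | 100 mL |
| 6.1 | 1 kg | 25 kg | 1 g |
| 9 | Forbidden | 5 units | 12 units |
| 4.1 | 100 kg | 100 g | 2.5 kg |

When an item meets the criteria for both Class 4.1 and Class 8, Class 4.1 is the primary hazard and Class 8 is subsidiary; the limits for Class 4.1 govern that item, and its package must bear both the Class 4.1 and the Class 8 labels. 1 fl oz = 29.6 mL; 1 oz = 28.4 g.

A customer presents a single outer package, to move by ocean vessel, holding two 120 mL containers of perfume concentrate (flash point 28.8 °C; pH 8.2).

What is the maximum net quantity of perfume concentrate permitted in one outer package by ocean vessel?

25 L

The perfume concentrate has flash point 28.8 °C, which is < 38 °C, so it is Class 3 (Flammable Liquid).
The ocean vessel limit for Class 3 is 25 L.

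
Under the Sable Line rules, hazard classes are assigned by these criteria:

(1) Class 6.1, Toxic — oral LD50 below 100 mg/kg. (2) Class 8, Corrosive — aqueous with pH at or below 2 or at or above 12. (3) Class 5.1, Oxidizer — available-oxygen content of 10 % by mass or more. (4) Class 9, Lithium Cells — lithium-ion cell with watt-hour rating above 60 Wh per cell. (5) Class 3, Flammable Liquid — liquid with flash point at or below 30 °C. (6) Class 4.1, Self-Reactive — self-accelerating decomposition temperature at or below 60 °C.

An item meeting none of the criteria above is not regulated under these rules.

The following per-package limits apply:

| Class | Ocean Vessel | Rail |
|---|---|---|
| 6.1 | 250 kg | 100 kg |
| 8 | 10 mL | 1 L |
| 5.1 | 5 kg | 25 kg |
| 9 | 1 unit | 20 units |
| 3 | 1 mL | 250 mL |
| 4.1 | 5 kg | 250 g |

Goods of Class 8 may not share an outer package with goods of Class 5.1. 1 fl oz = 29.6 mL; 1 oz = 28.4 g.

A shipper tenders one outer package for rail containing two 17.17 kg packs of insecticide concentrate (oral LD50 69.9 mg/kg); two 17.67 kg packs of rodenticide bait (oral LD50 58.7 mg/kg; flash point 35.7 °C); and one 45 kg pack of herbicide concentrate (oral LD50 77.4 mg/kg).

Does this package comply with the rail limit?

No

Oral LD50 69.9 mg/kg meets the Class 6.1 criterion (Toxic), so the insecticide concentrate is Class 6.1.
The rodenticide bait has oral LD50 58.7 mg/kg, which is < 100 mg/kg, so it is Class 6.1 (Toxic).
Herbicide concentrate: oral LD50 77.4 mg/kg < 100 mg/kg → Class 6.1 (Toxic).
Total Class 6.1: (two 17.17 kg packs = 34.34 kg) + (two 17.67 kg packs = 35.34 kg) + 45 kg = 114.68 kg.
114.68 kg exceeds the rail limit of 100 kg for Class 6.1.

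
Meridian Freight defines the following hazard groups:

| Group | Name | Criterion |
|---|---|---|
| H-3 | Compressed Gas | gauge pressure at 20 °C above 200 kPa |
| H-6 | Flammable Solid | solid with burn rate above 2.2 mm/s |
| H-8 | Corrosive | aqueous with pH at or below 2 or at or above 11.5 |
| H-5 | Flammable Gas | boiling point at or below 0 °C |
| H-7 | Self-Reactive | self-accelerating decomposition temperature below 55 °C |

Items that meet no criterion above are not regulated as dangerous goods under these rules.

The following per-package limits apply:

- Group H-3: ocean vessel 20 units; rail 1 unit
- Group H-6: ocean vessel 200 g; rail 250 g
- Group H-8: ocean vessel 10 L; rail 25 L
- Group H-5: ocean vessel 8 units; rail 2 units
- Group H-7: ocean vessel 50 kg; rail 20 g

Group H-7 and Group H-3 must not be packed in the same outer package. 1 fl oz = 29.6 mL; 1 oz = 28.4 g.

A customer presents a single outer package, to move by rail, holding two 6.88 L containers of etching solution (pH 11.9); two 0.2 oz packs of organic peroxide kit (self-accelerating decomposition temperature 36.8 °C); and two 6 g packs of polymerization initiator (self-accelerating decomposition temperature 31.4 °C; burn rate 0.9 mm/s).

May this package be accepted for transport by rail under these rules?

With pH 11.9 (≥ 11.5), the etching solution falls in Group H-8.
With self-accelerating decomposition temperature 36.8 °C (< 55 °C), the organic peroxide kit falls in Group H-7.
The polymerization initiator has self-accelerating decomposition temperature 31.4 °C, which is < 55 °C, so it is Group H-7 (Self-Reactive).
Group H-7 net quantity: (two 0.2 oz packs = 11.36 g) + (two 6 g packs = 12 g) = 23.36 g.
23.36 g exceeds the rail limit of 20 g for Group H-7.
Group H-8 quantity: two 6.88 L containers = 13.76 L.
13.76 L is within the rail limit of 25 L for Group H-8.
The segregation rule (Group H-7 with Group H-3) does not apply to Group H-7 with Group H-8.

No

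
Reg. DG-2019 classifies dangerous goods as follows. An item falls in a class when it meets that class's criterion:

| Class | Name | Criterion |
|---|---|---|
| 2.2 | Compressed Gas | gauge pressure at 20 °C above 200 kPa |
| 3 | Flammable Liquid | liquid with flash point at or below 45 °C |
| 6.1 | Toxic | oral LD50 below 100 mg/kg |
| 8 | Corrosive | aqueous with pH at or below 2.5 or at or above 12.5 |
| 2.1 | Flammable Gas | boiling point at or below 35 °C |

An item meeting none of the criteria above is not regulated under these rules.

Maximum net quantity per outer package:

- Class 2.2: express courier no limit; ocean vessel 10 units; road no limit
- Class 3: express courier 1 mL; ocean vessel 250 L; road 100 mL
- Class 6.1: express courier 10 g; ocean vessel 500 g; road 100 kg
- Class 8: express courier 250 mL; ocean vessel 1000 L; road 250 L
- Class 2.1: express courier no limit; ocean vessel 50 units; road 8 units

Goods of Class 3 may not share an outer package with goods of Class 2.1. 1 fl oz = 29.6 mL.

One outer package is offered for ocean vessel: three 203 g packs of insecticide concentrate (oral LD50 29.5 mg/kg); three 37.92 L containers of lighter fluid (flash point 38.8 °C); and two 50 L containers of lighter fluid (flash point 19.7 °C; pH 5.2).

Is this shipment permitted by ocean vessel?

Oral LD50 29.5 mg/kg meets the Class 6.1 criterion (Toxic), so the insecticide concentrate is Class 6.1.
Lighter fluid: flash point 38.8 °C ≤ 45 °C → Class 3 (Flammable Liquid).
The lighter fluid has flash point 19.7 °C, which is ≤ 45 °C, so it is Class 3 (Flammable Liquid).
Total Class 3: (three 37.92 L containers = 113.76 L) + (two 50 L containers = 100 L) = 213.76 L.
213.76 L ≤ 250 L (ocean vessel limit, Class 3) — within limit.
Class 6.1 quantity: three 203 g packs = 609 g.
That exceeds the Class 6.1 ocean vessel limit of 500 g.
The segregation rule (Class 3 with Class 2.1) does not apply to Class 3 with Class 6.1.

No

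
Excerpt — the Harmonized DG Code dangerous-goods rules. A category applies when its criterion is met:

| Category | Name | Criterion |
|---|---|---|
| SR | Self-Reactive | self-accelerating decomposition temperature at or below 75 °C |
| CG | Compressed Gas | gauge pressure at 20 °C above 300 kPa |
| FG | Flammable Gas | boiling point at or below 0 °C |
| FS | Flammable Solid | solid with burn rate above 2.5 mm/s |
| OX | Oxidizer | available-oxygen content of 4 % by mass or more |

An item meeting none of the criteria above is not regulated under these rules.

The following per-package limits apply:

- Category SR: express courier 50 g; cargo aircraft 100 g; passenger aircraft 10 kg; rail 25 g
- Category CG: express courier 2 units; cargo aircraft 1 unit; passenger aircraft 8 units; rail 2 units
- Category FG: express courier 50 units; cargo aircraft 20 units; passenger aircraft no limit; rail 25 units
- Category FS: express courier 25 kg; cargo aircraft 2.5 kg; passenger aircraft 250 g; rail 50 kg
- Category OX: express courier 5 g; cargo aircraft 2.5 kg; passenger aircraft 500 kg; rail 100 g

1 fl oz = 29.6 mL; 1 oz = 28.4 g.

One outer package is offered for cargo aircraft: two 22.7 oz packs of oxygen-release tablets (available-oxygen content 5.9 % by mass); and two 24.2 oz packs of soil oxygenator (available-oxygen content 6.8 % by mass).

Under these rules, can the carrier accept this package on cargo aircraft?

No

The oxygen-release tablets have available-oxygen content 5.9 % by mass, which is ≥ 4 % by mass, so they are Category OX (Oxidizer).
With available-oxygen content 6.8 % by mass (≥ 4 % by mass), the soil oxygenator falls in Category OX.
Category OX net quantity: (two 22.7 oz packs = 1289.36 g) + (two 24.2 oz packs = 1374.56 g) = 2663.92 g.
2663.92 g > 2.5 kg (cargo aircraft limit, Category OX) — over the limit.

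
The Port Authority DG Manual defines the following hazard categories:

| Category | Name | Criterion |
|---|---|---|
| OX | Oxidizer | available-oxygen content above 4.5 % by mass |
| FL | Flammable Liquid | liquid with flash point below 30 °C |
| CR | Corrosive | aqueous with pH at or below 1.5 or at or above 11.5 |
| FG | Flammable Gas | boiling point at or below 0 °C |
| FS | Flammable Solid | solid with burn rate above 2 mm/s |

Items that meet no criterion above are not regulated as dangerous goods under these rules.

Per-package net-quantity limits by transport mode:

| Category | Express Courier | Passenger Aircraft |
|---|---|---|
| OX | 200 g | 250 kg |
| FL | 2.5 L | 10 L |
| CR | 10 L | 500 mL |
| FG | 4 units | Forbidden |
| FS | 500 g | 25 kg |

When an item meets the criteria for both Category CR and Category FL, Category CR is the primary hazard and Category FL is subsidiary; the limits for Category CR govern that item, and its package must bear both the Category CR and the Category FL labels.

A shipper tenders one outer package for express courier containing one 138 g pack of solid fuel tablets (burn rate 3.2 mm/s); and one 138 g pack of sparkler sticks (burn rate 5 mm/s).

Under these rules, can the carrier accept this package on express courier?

With burn rate 3.2 mm/s (> 2 mm/s), the solid fuel tablets fall in Category FS.
The sparkler sticks have burn rate 5 mm/s, which is > 2 mm/s, so they are Category FS (Flammable Solid).
Category FS net quantity: 138 g + 138 g = 276 g.
That is within the Category FS express courier limit of 500 g.

Yes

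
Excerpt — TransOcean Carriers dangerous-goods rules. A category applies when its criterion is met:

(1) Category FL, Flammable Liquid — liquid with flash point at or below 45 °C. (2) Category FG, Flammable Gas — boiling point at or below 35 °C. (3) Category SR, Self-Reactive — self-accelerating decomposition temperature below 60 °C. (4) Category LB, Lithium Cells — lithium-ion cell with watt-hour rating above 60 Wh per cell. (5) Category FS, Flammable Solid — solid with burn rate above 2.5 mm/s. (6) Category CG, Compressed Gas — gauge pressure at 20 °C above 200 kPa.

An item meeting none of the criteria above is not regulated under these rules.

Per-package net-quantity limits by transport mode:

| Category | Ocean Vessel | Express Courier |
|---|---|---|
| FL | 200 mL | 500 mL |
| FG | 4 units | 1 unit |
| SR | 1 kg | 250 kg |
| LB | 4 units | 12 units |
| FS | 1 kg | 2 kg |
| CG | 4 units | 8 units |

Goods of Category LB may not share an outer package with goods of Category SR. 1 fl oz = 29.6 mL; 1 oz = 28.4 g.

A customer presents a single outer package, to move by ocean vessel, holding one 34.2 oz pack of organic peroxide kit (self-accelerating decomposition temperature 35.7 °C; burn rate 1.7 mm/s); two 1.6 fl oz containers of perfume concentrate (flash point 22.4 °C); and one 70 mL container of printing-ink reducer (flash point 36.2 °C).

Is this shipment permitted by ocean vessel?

Organic peroxide kit: self-accelerating decomposition temperature 35.7 °C < 60 °C → Category SR (Self-Reactive).
With flash point 22.4 °C (≤ 45 °C), the perfume concentrate falls in Category FL.
Flash point 36.2 °C meets the Category FL criterion (Flammable Liquid), so the printing-ink reducer is Category FL.
Category FL net quantity: (two 1.6 fl oz containers = 94.72 mL) + 70 mL = 164.72 mL.
164.72 mL is within the ocean vessel limit of 200 mL for Category FL.
Category SR quantity: one 34.2 oz pack = 971.28 g.
971.28 g is within the ocean vessel limit of 1 kg for Category SR.
The segregation rule (Category LB with Category SR) does not apply to Category FL with Category SR.
Every hazard category is within its ocean vessel limit and no segregation rule is violated.

Yes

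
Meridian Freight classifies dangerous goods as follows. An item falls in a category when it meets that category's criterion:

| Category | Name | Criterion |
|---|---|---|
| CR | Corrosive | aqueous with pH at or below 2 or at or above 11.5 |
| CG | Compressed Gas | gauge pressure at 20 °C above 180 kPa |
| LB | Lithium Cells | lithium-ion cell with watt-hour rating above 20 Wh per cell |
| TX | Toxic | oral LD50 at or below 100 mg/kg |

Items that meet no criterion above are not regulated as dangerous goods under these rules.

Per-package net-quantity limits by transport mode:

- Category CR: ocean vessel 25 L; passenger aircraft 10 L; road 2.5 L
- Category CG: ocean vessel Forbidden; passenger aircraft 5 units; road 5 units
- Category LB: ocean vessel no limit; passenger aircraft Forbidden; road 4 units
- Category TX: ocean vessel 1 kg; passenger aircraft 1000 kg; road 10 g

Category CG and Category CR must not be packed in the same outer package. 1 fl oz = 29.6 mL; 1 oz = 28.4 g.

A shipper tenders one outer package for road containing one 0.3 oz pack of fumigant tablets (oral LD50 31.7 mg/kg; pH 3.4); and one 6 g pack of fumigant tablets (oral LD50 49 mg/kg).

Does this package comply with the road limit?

No

The fumigant tablets have oral LD50 31.7 mg/kg, which is ≤ 100 mg/kg, so they are Category TX (Toxic).
Oral LD50 49 mg/kg meets the Category TX criterion (Toxic), so the fumigant tablets are Category TX.
Total Category TX: (one 0.3 oz pack = 8.52 g) + 6 g = 14.52 g.
That exceeds the Category TX road limit of 10 g.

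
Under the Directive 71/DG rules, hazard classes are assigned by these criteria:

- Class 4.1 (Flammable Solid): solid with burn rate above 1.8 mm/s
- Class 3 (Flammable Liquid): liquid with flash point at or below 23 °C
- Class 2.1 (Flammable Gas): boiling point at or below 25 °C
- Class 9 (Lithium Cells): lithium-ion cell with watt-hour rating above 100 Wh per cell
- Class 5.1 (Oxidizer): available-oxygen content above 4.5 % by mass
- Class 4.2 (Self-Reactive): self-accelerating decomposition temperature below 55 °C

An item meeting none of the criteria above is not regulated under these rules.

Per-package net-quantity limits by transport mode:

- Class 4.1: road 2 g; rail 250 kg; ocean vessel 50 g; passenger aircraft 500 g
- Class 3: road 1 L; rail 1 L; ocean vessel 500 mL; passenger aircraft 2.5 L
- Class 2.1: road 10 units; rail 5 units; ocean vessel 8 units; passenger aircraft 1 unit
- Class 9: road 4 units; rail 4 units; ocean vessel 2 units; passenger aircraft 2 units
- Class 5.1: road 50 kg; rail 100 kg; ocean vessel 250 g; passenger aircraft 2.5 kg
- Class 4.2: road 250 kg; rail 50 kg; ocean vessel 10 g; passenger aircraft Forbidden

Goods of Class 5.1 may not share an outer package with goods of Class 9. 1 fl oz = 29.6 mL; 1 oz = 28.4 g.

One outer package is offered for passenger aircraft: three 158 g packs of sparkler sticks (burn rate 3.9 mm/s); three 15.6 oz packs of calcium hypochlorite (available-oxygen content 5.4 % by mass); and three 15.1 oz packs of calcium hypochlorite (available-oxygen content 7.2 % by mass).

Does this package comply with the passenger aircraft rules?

The sparkler sticks have burn rate 3.9 mm/s, which is > 1.8 mm/s, so they are Class 4.1 (Flammable Solid).
Calcium hypochlorite: available-oxygen content 5.4 % by mass > 4.5 % by mass → Class 5.1 (Oxidizer).
Available-oxygen content 7.2 % by mass meets the Class 5.1 criterion (Oxidizer), so the calcium hypochlorite is Class 5.1.
Class 5.1 net quantity: (three 15.6 oz packs = 1329.12 g) + (three 15.1 oz packs = 1286.52 g) = 2615.64 g.
That exceeds the Class 5.1 passenger aircraft limit of 2.5 kg.
Class 4.1 quantity: three 158 g packs = 474 g.
474 g ≤ 500 g (passenger aircraft limit, Class 4.1) — within limit.
The segregation rule (Class 5.1 with Class 9) does not apply to Class 5.1 with Class 4.1.

No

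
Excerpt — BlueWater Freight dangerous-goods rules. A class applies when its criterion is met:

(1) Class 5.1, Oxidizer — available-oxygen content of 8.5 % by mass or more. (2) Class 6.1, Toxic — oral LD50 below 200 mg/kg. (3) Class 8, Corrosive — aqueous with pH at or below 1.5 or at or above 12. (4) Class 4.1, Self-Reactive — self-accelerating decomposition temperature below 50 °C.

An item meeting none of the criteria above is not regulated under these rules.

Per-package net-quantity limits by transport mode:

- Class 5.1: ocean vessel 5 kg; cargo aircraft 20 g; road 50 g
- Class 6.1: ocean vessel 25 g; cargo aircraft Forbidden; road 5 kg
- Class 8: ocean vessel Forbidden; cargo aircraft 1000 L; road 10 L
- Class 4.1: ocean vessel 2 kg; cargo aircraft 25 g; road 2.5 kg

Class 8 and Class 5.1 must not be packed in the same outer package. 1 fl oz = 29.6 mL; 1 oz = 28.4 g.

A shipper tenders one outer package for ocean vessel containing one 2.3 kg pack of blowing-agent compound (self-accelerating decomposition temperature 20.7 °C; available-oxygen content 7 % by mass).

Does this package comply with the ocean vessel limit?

Self-accelerating decomposition temperature 20.7 °C meets the Class 4.1 criterion (Self-Reactive), so the blowing-agent compound is Class 4.1.
Class 4.1 quantity: 2.3 kg.
2.3 kg exceeds the ocean vessel limit of 2 kg for Class 4.1.

No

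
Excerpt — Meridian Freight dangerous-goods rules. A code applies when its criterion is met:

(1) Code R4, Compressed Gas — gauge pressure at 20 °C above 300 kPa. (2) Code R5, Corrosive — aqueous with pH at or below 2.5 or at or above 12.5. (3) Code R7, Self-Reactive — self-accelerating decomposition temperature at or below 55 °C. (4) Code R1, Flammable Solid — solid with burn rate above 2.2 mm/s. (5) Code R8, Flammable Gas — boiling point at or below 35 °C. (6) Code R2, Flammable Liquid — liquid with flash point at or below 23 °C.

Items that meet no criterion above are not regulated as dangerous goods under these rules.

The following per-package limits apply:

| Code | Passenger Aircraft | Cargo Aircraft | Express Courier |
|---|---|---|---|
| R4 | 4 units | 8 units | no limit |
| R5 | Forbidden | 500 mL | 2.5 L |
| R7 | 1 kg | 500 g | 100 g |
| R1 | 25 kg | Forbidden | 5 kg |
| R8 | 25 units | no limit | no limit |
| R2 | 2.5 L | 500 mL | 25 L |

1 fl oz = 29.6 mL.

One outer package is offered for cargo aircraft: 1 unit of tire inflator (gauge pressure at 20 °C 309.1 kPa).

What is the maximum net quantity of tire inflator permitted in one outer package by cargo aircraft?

Gauge pressure at 20 °C 309.1 kPa meets the Code R4 criterion (Compressed Gas), so the tire inflator is Code R4.
The cargo aircraft limit for Code R4 is 8 units.

8 units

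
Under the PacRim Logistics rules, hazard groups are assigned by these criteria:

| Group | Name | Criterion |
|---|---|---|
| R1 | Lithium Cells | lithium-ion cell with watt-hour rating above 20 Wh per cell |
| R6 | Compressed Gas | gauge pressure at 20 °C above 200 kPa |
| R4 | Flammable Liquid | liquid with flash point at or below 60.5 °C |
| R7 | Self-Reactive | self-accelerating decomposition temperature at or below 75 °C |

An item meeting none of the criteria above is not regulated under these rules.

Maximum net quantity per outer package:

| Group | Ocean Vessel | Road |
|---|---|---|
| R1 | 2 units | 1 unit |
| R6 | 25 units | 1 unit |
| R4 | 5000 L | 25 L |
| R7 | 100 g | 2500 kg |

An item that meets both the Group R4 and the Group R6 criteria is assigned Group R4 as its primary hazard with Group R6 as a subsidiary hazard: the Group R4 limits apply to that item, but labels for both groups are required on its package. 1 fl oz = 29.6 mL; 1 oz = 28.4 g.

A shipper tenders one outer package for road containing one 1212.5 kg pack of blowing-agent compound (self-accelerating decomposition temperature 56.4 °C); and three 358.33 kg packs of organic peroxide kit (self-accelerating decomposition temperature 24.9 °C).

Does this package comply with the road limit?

Self-accelerating decomposition temperature 56.4 °C meets the Group R7 criterion (Self-Reactive), so the blowing-agent compound is Group R7.
The organic peroxide kit has self-accelerating decomposition temperature 24.9 °C, which is ≤ 75 °C, so it is Group R7 (Self-Reactive).
Total Group R7: 1212.5 kg + (three 358.33 kg packs = 1074.99 kg) = 2287.49 kg.
That is within the Group R7 road limit of 2500 kg.

Yes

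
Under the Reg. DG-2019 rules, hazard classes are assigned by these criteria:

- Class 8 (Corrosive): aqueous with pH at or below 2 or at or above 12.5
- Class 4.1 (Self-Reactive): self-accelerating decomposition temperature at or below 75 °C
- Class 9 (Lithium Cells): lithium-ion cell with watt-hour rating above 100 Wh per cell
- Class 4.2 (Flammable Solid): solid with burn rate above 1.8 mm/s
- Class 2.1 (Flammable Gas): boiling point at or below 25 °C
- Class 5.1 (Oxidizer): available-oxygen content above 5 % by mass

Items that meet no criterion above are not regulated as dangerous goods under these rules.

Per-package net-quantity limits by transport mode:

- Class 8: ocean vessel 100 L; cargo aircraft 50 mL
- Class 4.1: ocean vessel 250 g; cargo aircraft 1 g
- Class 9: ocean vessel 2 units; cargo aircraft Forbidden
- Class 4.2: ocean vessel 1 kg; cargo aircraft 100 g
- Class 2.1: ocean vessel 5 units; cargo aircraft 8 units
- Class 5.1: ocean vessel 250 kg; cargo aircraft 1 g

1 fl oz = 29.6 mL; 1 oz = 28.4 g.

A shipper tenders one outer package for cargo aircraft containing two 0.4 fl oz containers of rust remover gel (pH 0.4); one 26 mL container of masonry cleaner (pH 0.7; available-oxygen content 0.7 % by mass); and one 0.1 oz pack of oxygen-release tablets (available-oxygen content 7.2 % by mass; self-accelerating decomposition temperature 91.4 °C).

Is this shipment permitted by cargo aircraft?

With pH 0.4 (≤ 2), the rust remover gel falls in Class 8.
With pH 0.7 (≤ 2), the masonry cleaner falls in Class 8.
The oxygen-release tablets have available-oxygen content 7.2 % by mass, which is > 5 % by mass, so they are Class 5.1 (Oxidizer).
Class 8 net quantity: (two 0.4 fl oz containers = 23.68 mL) + 26 mL = 49.68 mL.
That is within the Class 8 cargo aircraft limit of 50 mL.
Class 5.1 quantity: one 0.1 oz pack = 2.84 g.
2.84 g exceeds the cargo aircraft limit of 1 g for Class 5.1.

No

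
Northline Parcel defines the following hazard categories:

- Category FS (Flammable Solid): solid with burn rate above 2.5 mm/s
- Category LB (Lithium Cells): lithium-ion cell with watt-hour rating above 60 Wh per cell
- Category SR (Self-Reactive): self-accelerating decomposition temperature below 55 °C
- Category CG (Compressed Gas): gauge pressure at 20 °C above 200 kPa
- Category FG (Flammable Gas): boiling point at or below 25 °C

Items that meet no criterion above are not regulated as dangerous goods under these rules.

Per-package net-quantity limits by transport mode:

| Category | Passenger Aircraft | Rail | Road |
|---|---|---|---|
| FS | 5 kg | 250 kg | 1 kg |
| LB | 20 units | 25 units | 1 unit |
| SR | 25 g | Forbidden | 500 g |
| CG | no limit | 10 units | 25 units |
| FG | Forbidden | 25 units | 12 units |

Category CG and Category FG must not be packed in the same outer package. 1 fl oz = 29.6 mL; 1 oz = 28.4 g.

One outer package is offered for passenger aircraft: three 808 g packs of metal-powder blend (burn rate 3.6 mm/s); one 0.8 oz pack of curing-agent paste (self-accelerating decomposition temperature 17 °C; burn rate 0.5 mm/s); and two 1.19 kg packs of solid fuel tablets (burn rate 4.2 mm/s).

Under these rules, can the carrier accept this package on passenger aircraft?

Burn rate 3.6 mm/s meets the Category FS criterion (Flammable Solid), so the metal-powder blend is Category FS.
Self-accelerating decomposition temperature 17 °C meets the Category SR criterion (Self-Reactive), so the curing-agent paste is Category SR.
Burn rate 4.2 mm/s meets the Category FS criterion (Flammable Solid), so the solid fuel tablets are Category FS.
Category SR quantity: one 0.8 oz pack = 22.72 g.
22.72 g is within the passenger aircraft limit of 25 g for Category SR.
Category FS net quantity: (three 808 g packs = 2.424 kg) + (two 1.19 kg packs = 2.38 kg) = 4.804 kg.
4.804 kg is within the passenger aircraft limit of 5 kg for Category FS.
The segregation rule (Category CG with Category FG) does not apply to Category SR with Category FS.
Every hazard category is within its passenger aircraft limit and no segregation rule is violated.

Yes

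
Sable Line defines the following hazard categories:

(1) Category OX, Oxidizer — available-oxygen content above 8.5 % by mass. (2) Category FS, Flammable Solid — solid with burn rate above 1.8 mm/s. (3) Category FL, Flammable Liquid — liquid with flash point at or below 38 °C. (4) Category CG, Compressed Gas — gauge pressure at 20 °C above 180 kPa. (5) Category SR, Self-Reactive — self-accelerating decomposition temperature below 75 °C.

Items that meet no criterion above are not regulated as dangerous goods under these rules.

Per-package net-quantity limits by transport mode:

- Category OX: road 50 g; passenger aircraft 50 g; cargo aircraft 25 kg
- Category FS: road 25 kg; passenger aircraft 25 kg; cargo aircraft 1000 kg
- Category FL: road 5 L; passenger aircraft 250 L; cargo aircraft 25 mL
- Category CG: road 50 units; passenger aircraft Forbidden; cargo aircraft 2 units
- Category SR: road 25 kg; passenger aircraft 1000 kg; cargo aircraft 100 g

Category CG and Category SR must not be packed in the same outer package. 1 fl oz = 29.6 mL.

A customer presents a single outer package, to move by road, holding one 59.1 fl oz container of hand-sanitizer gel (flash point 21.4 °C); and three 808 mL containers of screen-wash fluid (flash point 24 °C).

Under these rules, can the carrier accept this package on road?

Yes

Hand-sanitizer gel: flash point 21.4 °C ≤ 38 °C → Category FL (Flammable Liquid).
With flash point 24 °C (≤ 38 °C), the screen-wash fluid falls in Category FL.
Category FL net quantity: (one 59.1 fl oz container = 1749.36 mL) + (three 808 mL containers = 2.424 L) = 4173.36 mL.
That is within the Category FL road limit of 5 L.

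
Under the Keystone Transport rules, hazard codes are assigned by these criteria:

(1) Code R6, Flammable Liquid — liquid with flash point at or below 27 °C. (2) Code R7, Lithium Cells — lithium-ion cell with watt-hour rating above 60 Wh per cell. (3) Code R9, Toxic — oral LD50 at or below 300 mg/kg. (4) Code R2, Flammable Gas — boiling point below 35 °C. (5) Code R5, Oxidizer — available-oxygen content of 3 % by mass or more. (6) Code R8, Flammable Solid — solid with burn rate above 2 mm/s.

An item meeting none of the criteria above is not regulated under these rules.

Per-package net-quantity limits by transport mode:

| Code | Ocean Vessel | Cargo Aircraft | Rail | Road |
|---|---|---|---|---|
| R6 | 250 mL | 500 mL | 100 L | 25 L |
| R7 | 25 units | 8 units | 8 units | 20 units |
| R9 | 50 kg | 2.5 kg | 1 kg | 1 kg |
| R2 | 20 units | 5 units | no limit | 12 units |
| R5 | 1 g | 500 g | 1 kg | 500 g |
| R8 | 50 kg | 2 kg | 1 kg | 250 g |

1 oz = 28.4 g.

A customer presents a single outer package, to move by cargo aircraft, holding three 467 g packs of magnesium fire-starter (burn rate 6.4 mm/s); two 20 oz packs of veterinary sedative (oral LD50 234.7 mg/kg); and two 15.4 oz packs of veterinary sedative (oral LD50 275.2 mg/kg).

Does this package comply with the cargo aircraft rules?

With burn rate 6.4 mm/s (> 2 mm/s), the magnesium fire-starter falls in Code R8.
The veterinary sedative has oral LD50 234.7 mg/kg, which is ≤ 300 mg/kg, so it is Code R9 (Toxic).
With oral LD50 275.2 mg/kg (≤ 300 mg/kg), the veterinary sedative falls in Code R9.
Total Code R9: (two 20 oz packs = 1.136 kg) + (two 15.4 oz packs = 874.72 g) = 2010.72 g.
2010.72 g ≤ 2.5 kg (cargo aircraft limit, Code R9) — within limit.
Code R8 quantity: three 467 g packs = 1.401 kg.
1.401 kg ≤ 2 kg (cargo aircraft limit, Code R8) — within limit.
Every hazard code is within its cargo aircraft limit and no segregation rule is violated.

Yes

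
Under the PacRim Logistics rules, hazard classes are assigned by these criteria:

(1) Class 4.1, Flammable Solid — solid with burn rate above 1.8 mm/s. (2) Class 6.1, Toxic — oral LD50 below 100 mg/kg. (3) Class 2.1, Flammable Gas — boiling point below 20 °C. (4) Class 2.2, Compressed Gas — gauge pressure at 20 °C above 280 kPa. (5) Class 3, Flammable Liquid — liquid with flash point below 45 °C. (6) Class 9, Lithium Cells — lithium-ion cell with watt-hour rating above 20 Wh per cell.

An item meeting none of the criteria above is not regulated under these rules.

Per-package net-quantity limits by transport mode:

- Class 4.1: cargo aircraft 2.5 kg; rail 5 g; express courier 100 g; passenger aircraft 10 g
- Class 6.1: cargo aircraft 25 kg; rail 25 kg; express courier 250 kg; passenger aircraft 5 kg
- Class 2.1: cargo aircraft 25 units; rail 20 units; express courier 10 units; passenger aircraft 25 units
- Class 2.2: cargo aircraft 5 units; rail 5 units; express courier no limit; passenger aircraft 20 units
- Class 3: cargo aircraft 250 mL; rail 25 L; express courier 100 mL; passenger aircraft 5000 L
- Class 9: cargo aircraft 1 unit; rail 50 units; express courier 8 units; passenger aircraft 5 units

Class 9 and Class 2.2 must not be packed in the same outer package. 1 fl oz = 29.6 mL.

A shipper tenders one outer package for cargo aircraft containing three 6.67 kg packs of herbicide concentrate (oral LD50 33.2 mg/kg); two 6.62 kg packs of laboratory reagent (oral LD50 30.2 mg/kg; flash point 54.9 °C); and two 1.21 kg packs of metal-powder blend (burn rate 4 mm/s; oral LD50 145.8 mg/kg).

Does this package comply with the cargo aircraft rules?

No

With oral LD50 33.2 mg/kg (< 100 mg/kg), the herbicide concentrate falls in Class 6.1.
The laboratory reagent has oral LD50 30.2 mg/kg, which is < 100 mg/kg, so it is Class 6.1 (Toxic).
Burn rate 4 mm/s meets the Class 4.1 criterion (Flammable Solid), so the metal-powder blend is Class 4.1.
Class 6.1 net quantity: (three 6.67 kg packs = 20.01 kg) + (two 6.62 kg packs = 13.24 kg) = 33.25 kg.
33.25 kg > 25 kg (cargo aircraft limit, Class 6.1) — over the limit.
Class 4.1 quantity: two 1.21 kg packs = 2.42 kg.
2.42 kg is within the cargo aircraft limit of 2.5 kg for Class 4.1.
The segregation rule (Class 9 with Class 2.2) does not apply to Class 6.1 with Class 4.1.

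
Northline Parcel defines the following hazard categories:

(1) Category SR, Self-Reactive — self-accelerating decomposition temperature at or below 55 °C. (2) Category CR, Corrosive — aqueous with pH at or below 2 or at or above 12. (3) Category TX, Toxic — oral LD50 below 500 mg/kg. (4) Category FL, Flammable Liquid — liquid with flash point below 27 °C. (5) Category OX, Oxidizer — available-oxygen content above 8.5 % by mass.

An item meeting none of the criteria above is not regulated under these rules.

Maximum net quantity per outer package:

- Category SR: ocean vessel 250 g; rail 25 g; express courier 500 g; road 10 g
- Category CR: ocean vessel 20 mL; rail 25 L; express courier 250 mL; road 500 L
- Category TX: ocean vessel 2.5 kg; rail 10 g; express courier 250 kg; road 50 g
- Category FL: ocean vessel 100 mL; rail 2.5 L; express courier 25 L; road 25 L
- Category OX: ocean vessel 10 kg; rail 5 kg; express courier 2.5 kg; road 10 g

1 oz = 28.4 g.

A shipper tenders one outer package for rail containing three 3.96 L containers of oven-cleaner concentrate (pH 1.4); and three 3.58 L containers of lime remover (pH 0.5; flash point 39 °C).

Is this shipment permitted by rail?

With pH 1.4 (≤ 2), the oven-cleaner concentrate falls in Category CR.
With pH 0.5 (≤ 2), the lime remover falls in Category CR.
Category CR net quantity: (three 3.96 L containers = 11.88 L) + (three 3.58 L containers = 10.74 L) = 22.62 L.
22.62 L is within the rail limit of 25 L for Category CR.

Yes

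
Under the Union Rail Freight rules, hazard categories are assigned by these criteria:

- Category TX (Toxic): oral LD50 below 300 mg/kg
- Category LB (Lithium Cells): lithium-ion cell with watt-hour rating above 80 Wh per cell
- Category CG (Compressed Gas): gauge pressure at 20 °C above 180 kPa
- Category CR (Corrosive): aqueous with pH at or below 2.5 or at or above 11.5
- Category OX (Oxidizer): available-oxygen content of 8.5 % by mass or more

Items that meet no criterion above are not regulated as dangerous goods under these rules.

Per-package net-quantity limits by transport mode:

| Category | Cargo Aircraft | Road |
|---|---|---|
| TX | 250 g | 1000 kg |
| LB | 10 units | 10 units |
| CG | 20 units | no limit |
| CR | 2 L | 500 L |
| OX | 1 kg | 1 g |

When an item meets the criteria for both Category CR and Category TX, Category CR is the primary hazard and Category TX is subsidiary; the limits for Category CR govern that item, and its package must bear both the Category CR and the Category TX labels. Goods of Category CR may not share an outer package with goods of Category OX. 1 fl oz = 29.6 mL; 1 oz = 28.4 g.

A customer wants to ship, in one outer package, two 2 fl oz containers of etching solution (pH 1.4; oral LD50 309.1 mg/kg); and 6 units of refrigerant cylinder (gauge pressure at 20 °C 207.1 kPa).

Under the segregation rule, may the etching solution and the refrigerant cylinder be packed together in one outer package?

Yes

The etching solution has pH 1.4, which is ≤ 2.5, so it is Category CR (Corrosive).
With gauge pressure at 20 °C 207.1 kPa (> 180 kPa), the refrigerant cylinder falls in Category CG.
No segregation rule bars Category CR with Category CG.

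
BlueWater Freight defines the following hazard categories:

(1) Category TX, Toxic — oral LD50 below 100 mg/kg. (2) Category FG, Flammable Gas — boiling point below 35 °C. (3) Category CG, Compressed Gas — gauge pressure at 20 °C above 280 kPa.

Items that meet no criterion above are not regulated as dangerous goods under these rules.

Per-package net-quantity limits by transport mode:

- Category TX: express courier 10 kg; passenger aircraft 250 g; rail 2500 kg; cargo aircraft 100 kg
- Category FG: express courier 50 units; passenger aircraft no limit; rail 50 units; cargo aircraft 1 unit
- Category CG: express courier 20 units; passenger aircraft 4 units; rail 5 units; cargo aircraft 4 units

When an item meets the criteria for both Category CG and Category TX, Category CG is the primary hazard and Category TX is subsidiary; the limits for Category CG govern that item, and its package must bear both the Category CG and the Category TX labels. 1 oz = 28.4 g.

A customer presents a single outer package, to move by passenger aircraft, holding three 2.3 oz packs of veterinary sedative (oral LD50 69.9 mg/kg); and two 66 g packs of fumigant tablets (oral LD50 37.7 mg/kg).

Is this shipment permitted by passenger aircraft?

Oral LD50 69.9 mg/kg meets the Category TX criterion (Toxic), so the veterinary sedative is Category TX.
Oral LD50 37.7 mg/kg meets the Category TX criterion (Toxic), so the fumigant tablets are Category TX.
Total Category TX: (three 2.3 oz packs = 195.96 g) + (two 66 g packs = 132 g) = 327.96 g.
327.96 g > 250 g (passenger aircraft limit, Category TX) — over the limit.

No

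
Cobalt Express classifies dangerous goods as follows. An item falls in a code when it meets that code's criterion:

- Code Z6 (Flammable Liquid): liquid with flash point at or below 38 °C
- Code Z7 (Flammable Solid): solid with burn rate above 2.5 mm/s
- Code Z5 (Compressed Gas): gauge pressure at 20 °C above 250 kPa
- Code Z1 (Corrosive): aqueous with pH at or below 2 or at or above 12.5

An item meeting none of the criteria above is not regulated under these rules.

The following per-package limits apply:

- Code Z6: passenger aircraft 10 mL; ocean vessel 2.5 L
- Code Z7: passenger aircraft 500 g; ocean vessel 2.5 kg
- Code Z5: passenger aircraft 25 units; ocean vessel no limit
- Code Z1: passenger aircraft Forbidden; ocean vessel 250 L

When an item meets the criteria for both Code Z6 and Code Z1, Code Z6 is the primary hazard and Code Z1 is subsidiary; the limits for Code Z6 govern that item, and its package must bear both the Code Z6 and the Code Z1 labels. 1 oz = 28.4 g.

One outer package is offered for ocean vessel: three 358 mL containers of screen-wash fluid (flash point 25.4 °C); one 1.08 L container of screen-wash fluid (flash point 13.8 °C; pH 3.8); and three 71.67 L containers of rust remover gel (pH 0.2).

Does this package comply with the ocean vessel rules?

Yes

Screen-wash fluid: flash point 25.4 °C ≤ 38 °C → Code Z6 (Flammable Liquid).
With flash point 13.8 °C (≤ 38 °C), the screen-wash fluid falls in Code Z6.
pH 0.2 meets the Code Z1 criterion (Corrosive), so the rust remover gel is Code Z1.
Total Code Z6: (three 358 mL containers = 1.074 L) + 1.08 L = 2.154 L.
2.154 L ≤ 2.5 L (ocean vessel limit, Code Z6) — within limit.
Code Z1 quantity: three 71.67 L containers = 215.01 L.
215.01 L ≤ 250 L (ocean vessel limit, Code Z1) — within limit.
Every hazard code is within its ocean vessel limit and no segregation rule is violated.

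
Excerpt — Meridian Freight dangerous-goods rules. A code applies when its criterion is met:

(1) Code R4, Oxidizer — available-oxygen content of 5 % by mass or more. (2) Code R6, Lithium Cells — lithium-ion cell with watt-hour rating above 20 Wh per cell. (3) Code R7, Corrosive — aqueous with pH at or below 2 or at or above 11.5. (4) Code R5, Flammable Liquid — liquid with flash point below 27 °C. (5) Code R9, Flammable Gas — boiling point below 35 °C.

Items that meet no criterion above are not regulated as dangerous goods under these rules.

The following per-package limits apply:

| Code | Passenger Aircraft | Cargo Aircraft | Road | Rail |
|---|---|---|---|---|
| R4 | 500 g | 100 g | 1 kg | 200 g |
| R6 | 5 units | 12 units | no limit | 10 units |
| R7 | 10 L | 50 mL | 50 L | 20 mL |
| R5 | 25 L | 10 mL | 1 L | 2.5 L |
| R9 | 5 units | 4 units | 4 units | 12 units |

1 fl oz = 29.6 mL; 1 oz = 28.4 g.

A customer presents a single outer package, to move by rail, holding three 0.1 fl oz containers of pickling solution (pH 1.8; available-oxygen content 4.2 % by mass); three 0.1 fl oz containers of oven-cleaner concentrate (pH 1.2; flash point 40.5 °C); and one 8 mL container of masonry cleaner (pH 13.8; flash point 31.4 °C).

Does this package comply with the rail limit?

No

pH 1.8 meets the Code R7 criterion (Corrosive), so the pickling solution is Code R7.
pH 1.2 meets the Code R7 criterion (Corrosive), so the oven-cleaner concentrate is Code R7.
With pH 13.8 (≥ 11.5), the masonry cleaner falls in Code R7.
Total Code R7: (three 0.1 fl oz containers = 8.88 mL) + (three 0.1 fl oz containers = 8.88 mL) + 8 mL = 25.76 mL.
That exceeds the Code R7 rail limit of 20 mL.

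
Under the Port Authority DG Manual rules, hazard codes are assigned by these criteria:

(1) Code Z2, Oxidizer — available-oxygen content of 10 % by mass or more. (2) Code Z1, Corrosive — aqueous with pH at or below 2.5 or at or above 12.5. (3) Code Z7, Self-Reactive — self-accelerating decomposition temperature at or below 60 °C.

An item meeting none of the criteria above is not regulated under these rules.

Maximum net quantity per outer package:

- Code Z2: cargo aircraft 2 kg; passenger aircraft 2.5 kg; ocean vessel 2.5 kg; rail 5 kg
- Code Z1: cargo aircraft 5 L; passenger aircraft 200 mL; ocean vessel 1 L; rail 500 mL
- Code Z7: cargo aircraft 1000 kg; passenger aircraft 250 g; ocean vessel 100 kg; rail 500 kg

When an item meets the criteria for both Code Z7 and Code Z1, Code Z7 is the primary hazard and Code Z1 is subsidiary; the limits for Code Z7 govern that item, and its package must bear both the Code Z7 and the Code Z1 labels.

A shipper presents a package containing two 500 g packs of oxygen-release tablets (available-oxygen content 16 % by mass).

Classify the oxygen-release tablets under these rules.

Code Z2

Available-oxygen content 16 % by mass meets the Code Z2 criterion (Oxidizer), so the oxygen-release tablets are Code Z2.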